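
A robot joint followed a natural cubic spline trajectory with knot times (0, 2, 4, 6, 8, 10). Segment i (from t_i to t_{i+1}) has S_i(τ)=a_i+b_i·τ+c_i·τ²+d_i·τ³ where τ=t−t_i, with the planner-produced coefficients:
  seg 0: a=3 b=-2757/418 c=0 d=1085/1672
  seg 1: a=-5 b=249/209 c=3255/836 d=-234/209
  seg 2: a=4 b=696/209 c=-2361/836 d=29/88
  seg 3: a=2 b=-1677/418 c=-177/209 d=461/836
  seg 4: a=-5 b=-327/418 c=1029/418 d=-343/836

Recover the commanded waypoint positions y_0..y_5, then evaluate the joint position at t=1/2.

y_0=3 y_1=-5 y_2=4 y_3=2 y_4=-5 y_5=0
S(1/2) = -2899/13376

y_0 = S_0(0) = a_0 = 3
y_1 = S_1(0) = a_1 = -5
y_2 = S_2(0) = a_2 = 4
y_3 = S_3(0) = a_3 = 2
y_4 = S_4(0) = a_4 = -5
y_5 = S_4(2) = 0
t_q=1/2 is in segment 0 (τ=1/2); S_0(τ)=-2899/13376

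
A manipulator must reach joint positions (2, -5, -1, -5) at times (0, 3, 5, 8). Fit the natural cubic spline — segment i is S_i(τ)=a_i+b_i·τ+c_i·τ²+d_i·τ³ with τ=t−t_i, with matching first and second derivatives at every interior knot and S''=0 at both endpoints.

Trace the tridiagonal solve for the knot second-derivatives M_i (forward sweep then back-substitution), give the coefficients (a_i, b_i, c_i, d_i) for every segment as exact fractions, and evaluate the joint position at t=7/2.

  seg 0: a=2 b=-187/48 c=0 d=25/144
  seg 1: a=-5 b=19/24 c=25/16 d=-23/48
  seg 2: a=-1 b=31/24 c=-21/16 d=7/48
S(7/2) = -547/128

Δ: Δ0=-7/3, Δ1=2, Δ2=-4/3
row 1: diag=10, rhs=26; c'=1/5, d'=13/5
row 2: denom=10−2·1/5=48/5; d'=(-20−2·13/5)/(48/5)=-21/8
back: M2=-21/8
back: M1=13/5−1/5·-21/8=25/8
M: M0=0, M1=25/8, M2=-21/8, M3=0
seg 0: a=2, c=M0/2=0, d=(M1−M0)/(6·3)=25/144, b=Δ0−h0·(2M0+M1)/6=-187/48
seg 1: a=-5, c=M1/2=25/16, d=(M2−M1)/(6·2)=-23/48, b=Δ1−h1·(2M1+M2)/6=19/24
seg 2: a=-1, c=M2/2=-21/16, d=(M3−M2)/(6·3)=7/48, b=Δ2−h2·(2M2+M3)/6=31/24
t_q=7/2 → seg 1, τ=1/2; S=-5+19/24·τ+25/16·τ²+-23/48·τ³=-547/128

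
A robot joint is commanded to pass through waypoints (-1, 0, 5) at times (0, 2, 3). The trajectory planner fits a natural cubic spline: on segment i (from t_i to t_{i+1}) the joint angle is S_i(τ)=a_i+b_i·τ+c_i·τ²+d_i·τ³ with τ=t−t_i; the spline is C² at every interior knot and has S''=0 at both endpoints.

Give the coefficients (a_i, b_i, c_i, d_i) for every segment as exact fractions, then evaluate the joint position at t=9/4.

Δ: Δ0=1/2, Δ1=5
row 1: diag=6, rhs=27; c'=1/6, d'=9/2
back: M1=9/2
M: M0=0, M1=9/2, M2=0
seg 0: a=-1, c=M0/2=0, d=(M1−M0)/(6·2)=3/8, b=Δ0−h0·(2M0+M1)/6=-1
seg 1: a=0, c=M1/2=9/4, d=(M2−M1)/(6·1)=-3/4, b=Δ1−h1·(2M1+M2)/6=7/2
t_q=9/4 → seg 1, τ=1/4; S=0+7/2·τ+9/4·τ²+-3/4·τ³=257/256

  seg 0: a=-1 b=-1 c=0 d=3/8
  seg 1: a=0 b=7/2 c=9/4 d=-3/4
S(9/4) = 257/256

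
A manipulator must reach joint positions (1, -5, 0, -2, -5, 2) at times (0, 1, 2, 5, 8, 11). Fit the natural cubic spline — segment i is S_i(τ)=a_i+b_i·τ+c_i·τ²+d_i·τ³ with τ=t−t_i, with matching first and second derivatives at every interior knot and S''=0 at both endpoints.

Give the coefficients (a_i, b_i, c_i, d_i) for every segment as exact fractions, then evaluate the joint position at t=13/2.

  seg 0: a=1 b=-11311/1251 c=0 d=3805/1251
  seg 1: a=-5 b=104/1251 c=3805/417 d=-5264/1251
  seg 2: a=0 b=7142/1251 c=-1459/417 d=5155/11259
  seg 3: a=-2 b=-3655/1251 c=778/1251 d=70/11259
  seg 4: a=-5 b=1223/1251 c=848/1251 d=-848/11259
S(13/2) = -2759/556

Δ: Δ0=-6, Δ1=5, Δ2=-2/3, Δ3=-1, Δ4=7/3
row 1: diag=4, rhs=66; c'=1/4, d'=33/2
row 2: denom=8−1·1/4=31/4; d'=(-34−1·33/2)/(31/4)=-202/31
row 3: denom=12−3·12/31=336/31; d'=(-2−3·-202/31)/(336/31)=34/21
row 4: denom=12−3·31/112=1251/112; d'=(20−3·34/21)/(1251/112)=1696/1251
back: M4=1696/1251
back: M3=34/21−31/112·1696/1251=1556/1251
back: M2=-202/31−12/31·1556/1251=-2918/417
back: M1=33/2−1/4·-2918/417=7610/417
M: M0=0, M1=7610/417, M2=-2918/417, M3=1556/1251, M4=1696/1251, M5=0
seg 0: a=1, c=M0/2=0, d=(M1−M0)/(6·1)=3805/1251, b=Δ0−h0·(2M0+M1)/6=-11311/1251
seg 1: a=-5, c=M1/2=3805/417, d=(M2−M1)/(6·1)=-5264/1251, b=Δ1−h1·(2M1+M2)/6=104/1251
seg 2: a=0, c=M2/2=-1459/417, d=(M3−M2)/(6·3)=5155/11259, b=Δ2−h2·(2M2+M3)/6=7142/1251
seg 3: a=-2, c=M3/2=778/1251, d=(M4−M3)/(6·3)=70/11259, b=Δ3−h3·(2M3+M4)/6=-3655/1251
seg 4: a=-5, c=M4/2=848/1251, d=(M5−M4)/(6·3)=-848/11259, b=Δ4−h4·(2M4+M5)/6=1223/1251
t_q=13/2 → seg 3, τ=3/2; S=-2+-3655/1251·τ+778/1251·τ²+70/11259·τ³=-2759/556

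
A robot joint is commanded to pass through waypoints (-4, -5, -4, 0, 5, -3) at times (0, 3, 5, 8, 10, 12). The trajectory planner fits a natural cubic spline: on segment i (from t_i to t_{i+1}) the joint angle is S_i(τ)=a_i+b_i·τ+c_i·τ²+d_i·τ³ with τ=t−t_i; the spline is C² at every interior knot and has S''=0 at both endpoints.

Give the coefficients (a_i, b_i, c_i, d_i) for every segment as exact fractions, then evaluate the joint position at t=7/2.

Δ: Δ0=-1/3, Δ1=1/2, Δ2=4/3, Δ3=5/2, Δ4=-4
row 1: diag=10, rhs=5; c'=1/5, d'=1/2
row 2: denom=10−2·1/5=48/5; d'=(5−2·1/2)/(48/5)=5/12
row 3: denom=10−3·5/16=145/16; d'=(7−3·5/12)/(145/16)=92/145
row 4: denom=8−2·32/145=1096/145; d'=(-39−2·92/145)/(1096/145)=-5839/1096
back: M4=-5839/1096
back: M3=92/145−32/145·-5839/1096=248/137
back: M2=5/12−5/16·248/137=-245/1644
back: M1=1/2−1/5·-245/1644=871/1644
M: M0=0, M1=871/1644, M2=-245/1644, M3=248/137, M4=-5839/1096, M5=0
seg 0: a=-4, c=M0/2=0, d=(M1−M0)/(6·3)=871/29592, b=Δ0−h0·(2M0+M1)/6=-1967/3288
seg 1: a=-5, c=M1/2=871/3288, d=(M2−M1)/(6·2)=-31/548, b=Δ1−h1·(2M1+M2)/6=323/1644
seg 2: a=-4, c=M2/2=-245/3288, d=(M3−M2)/(6·3)=3221/29592, b=Δ2−h2·(2M2+M3)/6=949/1644
seg 3: a=0, c=M3/2=124/137, d=(M4−M3)/(6·2)=-7823/13152, b=Δ3−h3·(2M3+M4)/6=10091/3288
seg 4: a=5, c=M4/2=-5839/2192, d=(M5−M4)/(6·2)=5839/13152, b=Δ4−h4·(2M4+M5)/6=-737/1644
t_q=7/2 → seg 1, τ=1/2; S=-5+323/1644·τ+871/3288·τ²+-31/548·τ³=-10615/2192

  seg 0: a=-4 b=-1967/3288 c=0 d=871/29592
  seg 1: a=-5 b=323/1644 c=871/3288 d=-31/548
  seg 2: a=-4 b=949/1644 c=-245/3288 d=3221/29592
  seg 3: a=0 b=10091/3288 c=124/137 d=-7823/13152
  seg 4: a=5 b=-737/1644 c=-5839/2192 d=5839/13152
S(7/2) = -10615/2192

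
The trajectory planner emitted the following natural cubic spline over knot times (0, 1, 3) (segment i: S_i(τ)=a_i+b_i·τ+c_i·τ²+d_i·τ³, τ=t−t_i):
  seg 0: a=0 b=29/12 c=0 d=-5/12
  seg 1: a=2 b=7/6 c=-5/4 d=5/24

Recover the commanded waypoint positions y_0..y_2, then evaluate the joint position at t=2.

y_0=0 y_1=2 y_2=1
S(2) = 17/8

y_0 = S_0(0) = a_0 = 0
y_1 = S_1(0) = a_1 = 2
y_2 = S_1(2) = 1
t_q=2 is in segment 1 (τ=1); S_1(τ)=17/8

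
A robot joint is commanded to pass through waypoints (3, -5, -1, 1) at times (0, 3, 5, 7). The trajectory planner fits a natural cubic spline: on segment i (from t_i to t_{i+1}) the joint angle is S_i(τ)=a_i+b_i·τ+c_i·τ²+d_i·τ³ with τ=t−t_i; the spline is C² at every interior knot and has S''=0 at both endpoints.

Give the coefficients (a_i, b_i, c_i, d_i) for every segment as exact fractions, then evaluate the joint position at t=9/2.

  seg 0: a=3 b=-481/114 c=0 d=59/342
  seg 1: a=-5 b=25/57 c=59/38 d=-22/57
  seg 2: a=-1 b=115/57 c=-29/38 d=29/228
S(9/2) = -327/152

Δ: Δ0=-8/3, Δ1=2, Δ2=1
row 1: diag=10, rhs=28; c'=1/5, d'=14/5
row 2: denom=8−2·1/5=38/5; d'=(-6−2·14/5)/(38/5)=-29/19
back: M2=-29/19
back: M1=14/5−1/5·-29/19=59/19
M: M0=0, M1=59/19, M2=-29/19, M3=0
seg 0: a=3, c=M0/2=0, d=(M1−M0)/(6·3)=59/342, b=Δ0−h0·(2M0+M1)/6=-481/114
seg 1: a=-5, c=M1/2=59/38, d=(M2−M1)/(6·2)=-22/57, b=Δ1−h1·(2M1+M2)/6=25/57
seg 2: a=-1, c=M2/2=-29/38, d=(M3−M2)/(6·2)=29/228, b=Δ2−h2·(2M2+M3)/6=115/57
t_q=9/2 → seg 1, τ=3/2; S=-5+25/57·τ+59/38·τ²+-22/57·τ³=-327/152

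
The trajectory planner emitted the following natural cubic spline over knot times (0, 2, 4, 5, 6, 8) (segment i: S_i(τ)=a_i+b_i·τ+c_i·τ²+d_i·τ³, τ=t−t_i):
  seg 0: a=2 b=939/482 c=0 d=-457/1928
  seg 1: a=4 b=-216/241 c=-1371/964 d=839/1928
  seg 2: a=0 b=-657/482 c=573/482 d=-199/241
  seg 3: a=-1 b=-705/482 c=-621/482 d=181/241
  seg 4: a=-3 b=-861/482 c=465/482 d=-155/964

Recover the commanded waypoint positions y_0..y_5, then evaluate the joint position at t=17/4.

y_0=2 y_1=4 y_2=0 y_3=-1 y_4=-3 y_5=-4
S(17/4) = -4309/15424

y_0 = S_0(0) = a_0 = 2
y_1 = S_1(0) = a_1 = 4
y_2 = S_2(0) = a_2 = 0
y_3 = S_3(0) = a_3 = -1
y_4 = S_4(0) = a_4 = -3
y_5 = S_4(2) = -4
t_q=17/4 is in segment 2 (τ=1/4); S_2(τ)=-4309/15424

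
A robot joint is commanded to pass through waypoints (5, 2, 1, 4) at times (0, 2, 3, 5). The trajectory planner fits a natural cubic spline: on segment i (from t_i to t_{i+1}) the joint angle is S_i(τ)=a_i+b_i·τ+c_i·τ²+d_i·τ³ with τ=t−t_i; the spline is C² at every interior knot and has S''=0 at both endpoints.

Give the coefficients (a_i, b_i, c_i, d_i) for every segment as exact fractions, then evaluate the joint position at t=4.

Δ: Δ0=-3/2, Δ1=-1, Δ2=3/2
row 1: diag=6, rhs=3; c'=1/6, d'=1/2
row 2: denom=6−1·1/6=35/6; d'=(15−1·1/2)/(35/6)=87/35
back: M2=87/35
back: M1=1/2−1/6·87/35=3/35
M: M0=0, M1=3/35, M2=87/35, M3=0
seg 0: a=5, c=M0/2=0, d=(M1−M0)/(6·2)=1/140, b=Δ0−h0·(2M0+M1)/6=-107/70
seg 1: a=2, c=M1/2=3/70, d=(M2−M1)/(6·1)=2/5, b=Δ1−h1·(2M1+M2)/6=-101/70
seg 2: a=1, c=M2/2=87/70, d=(M3−M2)/(6·2)=-29/140, b=Δ2−h2·(2M2+M3)/6=-11/70
t_q=4 → seg 2, τ=1; S=1+-11/70·τ+87/70·τ²+-29/140·τ³=263/140

  seg 0: a=5 b=-107/70 c=0 d=1/140
  seg 1: a=2 b=-101/70 c=3/70 d=2/5
  seg 2: a=1 b=-11/70 c=87/70 d=-29/140
S(4) = 263/140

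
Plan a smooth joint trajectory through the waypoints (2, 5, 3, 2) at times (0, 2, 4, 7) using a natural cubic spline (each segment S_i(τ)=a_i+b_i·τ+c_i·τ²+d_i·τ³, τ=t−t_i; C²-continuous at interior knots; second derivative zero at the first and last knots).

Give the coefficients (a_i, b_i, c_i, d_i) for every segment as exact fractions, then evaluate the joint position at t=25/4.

Δ: Δ0=3/2, Δ1=-1, Δ2=-1/3
row 1: diag=8, rhs=-15; c'=1/4, d'=-15/8
row 2: denom=10−2·1/4=19/2; d'=(4−2·-15/8)/(19/2)=31/38
back: M2=31/38
back: M1=-15/8−1/4·31/38=-79/38
M: M0=0, M1=-79/38, M2=31/38, M3=0
seg 0: a=2, c=M0/2=0, d=(M1−M0)/(6·2)=-79/456, b=Δ0−h0·(2M0+M1)/6=125/57
seg 1: a=5, c=M1/2=-79/76, d=(M2−M1)/(6·2)=55/228, b=Δ1−h1·(2M1+M2)/6=13/114
seg 2: a=3, c=M2/2=31/76, d=(M3−M2)/(6·3)=-31/684, b=Δ2−h2·(2M2+M3)/6=-131/114
t_q=25/4 → seg 2, τ=9/4; S=3+-131/114·τ+31/76·τ²+-31/684·τ³=9549/4864

  seg 0: a=2 b=125/57 c=0 d=-79/456
  seg 1: a=5 b=13/114 c=-79/76 d=55/228
  seg 2: a=3 b=-131/114 c=31/76 d=-31/684
S(25/4) = 9549/4864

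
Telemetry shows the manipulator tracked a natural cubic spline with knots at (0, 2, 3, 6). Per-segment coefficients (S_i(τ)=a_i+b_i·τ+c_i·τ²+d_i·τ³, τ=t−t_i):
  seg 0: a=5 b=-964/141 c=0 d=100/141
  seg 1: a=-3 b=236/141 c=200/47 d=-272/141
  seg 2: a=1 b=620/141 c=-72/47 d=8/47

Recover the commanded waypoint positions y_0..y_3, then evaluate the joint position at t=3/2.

y_0 = S_0(0) = a_0 = 5
y_1 = S_1(0) = a_1 = -3
y_2 = S_2(0) = a_2 = 1
y_3 = S_2(3) = 5
t_q=3/2 is in segment 0 (τ=3/2); S_0(τ)=-269/94

y_0=5 y_1=-3 y_2=1 y_3=5
S(3/2) = -269/94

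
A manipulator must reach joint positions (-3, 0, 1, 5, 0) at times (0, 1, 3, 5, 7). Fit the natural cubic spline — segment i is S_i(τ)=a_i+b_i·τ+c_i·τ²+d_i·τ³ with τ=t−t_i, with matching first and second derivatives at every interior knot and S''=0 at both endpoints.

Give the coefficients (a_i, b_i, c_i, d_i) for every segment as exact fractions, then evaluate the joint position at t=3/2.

  seg 0: a=-3 b=147/41 c=0 d=-24/41
  seg 1: a=0 b=75/41 c=-72/41 d=179/328
  seg 2: a=1 b=111/82 c=249/164 d=-49/82
  seg 3: a=5 b=21/82 c=-339/164 d=113/328
S(3/2) = 1427/2624

Δ: Δ0=3, Δ1=1/2, Δ2=2, Δ3=-5/2
row 1: diag=6, rhs=-15; c'=1/3, d'=-5/2
row 2: denom=8−2·1/3=22/3; d'=(9−2·-5/2)/(22/3)=21/11
row 3: denom=8−2·3/11=82/11; d'=(-27−2·21/11)/(82/11)=-339/82
back: M3=-339/82
back: M2=21/11−3/11·-339/82=249/82
back: M1=-5/2−1/3·249/82=-144/41
M: M0=0, M1=-144/41, M2=249/82, M3=-339/82, M4=0
seg 0: a=-3, c=M0/2=0, d=(M1−M0)/(6·1)=-24/41, b=Δ0−h0·(2M0+M1)/6=147/41
seg 1: a=0, c=M1/2=-72/41, d=(M2−M1)/(6·2)=179/328, b=Δ1−h1·(2M1+M2)/6=75/41
seg 2: a=1, c=M2/2=249/164, d=(M3−M2)/(6·2)=-49/82, b=Δ2−h2·(2M2+M3)/6=111/82
seg 3: a=5, c=M3/2=-339/164, d=(M4−M3)/(6·2)=113/328, b=Δ3−h3·(2M3+M4)/6=21/82
t_q=3/2 → seg 1, τ=1/2; S=0+75/41·τ+-72/41·τ²+179/328·τ³=1427/2624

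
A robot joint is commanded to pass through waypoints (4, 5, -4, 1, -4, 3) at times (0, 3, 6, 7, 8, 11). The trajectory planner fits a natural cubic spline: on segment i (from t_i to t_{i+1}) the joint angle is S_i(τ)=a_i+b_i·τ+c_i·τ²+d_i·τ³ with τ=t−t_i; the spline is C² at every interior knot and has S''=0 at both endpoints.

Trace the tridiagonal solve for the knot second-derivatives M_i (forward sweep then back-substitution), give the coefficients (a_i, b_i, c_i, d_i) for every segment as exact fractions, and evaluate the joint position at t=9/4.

  seg 0: a=4 b=2095/867 c=0 d=-602/2601
  seg 1: a=5 b=-3323/867 c=-602/289 d=6140/7803
  seg 2: a=-4 b=4261/867 c=4334/867 d=-1420/289
  seg 3: a=1 b=149/867 c=-8446/867 d=3962/867
  seg 4: a=-4 b=-1619/289 c=3440/867 d=-3440/7803
S(9/4) = 62891/9248

Δ: Δ0=1/3, Δ1=-3, Δ2=5, Δ3=-5, Δ4=7/3
row 1: diag=12, rhs=-20; c'=1/4, d'=-5/3
row 2: denom=8−3·1/4=29/4; d'=(48−3·-5/3)/(29/4)=212/29
row 3: denom=4−1·4/29=112/29; d'=(-60−1·212/29)/(112/29)=-122/7
row 4: denom=8−1·29/112=867/112; d'=(44−1·-122/7)/(867/112)=6880/867
back: M4=6880/867
back: M3=-122/7−29/112·6880/867=-16892/867
back: M2=212/29−4/29·-16892/867=8668/867
back: M1=-5/3−1/4·8668/867=-1204/289
M: M0=0, M1=-1204/289, M2=8668/867, M3=-16892/867, M4=6880/867, M5=0
seg 0: a=4, c=M0/2=0, d=(M1−M0)/(6·3)=-602/2601, b=Δ0−h0·(2M0+M1)/6=2095/867
seg 1: a=5, c=M1/2=-602/289, d=(M2−M1)/(6·3)=6140/7803, b=Δ1−h1·(2M1+M2)/6=-3323/867
seg 2: a=-4, c=M2/2=4334/867, d=(M3−M2)/(6·1)=-1420/289, b=Δ2−h2·(2M2+M3)/6=4261/867
seg 3: a=1, c=M3/2=-8446/867, d=(M4−M3)/(6·1)=3962/867, b=Δ3−h3·(2M3+M4)/6=149/867
seg 4: a=-4, c=M4/2=3440/867, d=(M5−M4)/(6·3)=-3440/7803, b=Δ4−h4·(2M4+M5)/6=-1619/289
t_q=9/4 → seg 0, τ=9/4; S=4+2095/867·τ+0·τ²+-602/2601·τ³=62891/9248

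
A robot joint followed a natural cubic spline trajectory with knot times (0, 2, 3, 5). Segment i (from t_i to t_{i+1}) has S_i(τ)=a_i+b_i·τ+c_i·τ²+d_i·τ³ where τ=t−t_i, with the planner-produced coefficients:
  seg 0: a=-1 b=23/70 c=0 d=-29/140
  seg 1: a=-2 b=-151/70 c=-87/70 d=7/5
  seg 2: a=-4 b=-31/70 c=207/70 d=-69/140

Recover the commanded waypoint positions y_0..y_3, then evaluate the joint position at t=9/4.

y_0=-1 y_1=-2 y_2=-4 y_3=3
S(9/4) = -5813/2240

y_0 = S_0(0) = a_0 = -1
y_1 = S_1(0) = a_1 = -2
y_2 = S_2(0) = a_2 = -4
y_3 = S_2(2) = 3
t_q=9/4 is in segment 1 (τ=1/4); S_1(τ)=-5813/2240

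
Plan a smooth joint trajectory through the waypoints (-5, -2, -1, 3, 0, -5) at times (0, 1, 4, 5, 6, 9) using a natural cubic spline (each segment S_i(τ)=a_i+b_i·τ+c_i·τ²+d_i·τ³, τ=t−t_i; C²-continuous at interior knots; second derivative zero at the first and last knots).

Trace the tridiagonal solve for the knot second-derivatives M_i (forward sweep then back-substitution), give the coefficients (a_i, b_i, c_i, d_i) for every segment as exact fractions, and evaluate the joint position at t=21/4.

  seg 0: a=-5 b=6076/1641 c=0 d=-1153/1641
  seg 1: a=-2 b=2617/1641 c=-1153/547 d=923/1641
  seg 2: a=-1 b=6784/1641 c=1616/547 d=-5068/1641
  seg 3: a=3 b=1276/1641 c=-3452/547 d=4157/1641
  seg 4: a=0 b=-6965/1641 c=705/547 d=-235/1641
S(21/4) = 99407/35008

Δ: Δ0=3, Δ1=1/3, Δ2=4, Δ3=-3, Δ4=-5/3
row 1: diag=8, rhs=-16; c'=3/8, d'=-2
row 2: denom=8−3·3/8=55/8; d'=(22−3·-2)/(55/8)=224/55
row 3: denom=4−1·8/55=212/55; d'=(-42−1·224/55)/(212/55)=-1267/106
row 4: denom=8−1·55/212=1641/212; d'=(8−1·-1267/106)/(1641/212)=1410/547
back: M4=1410/547
back: M3=-1267/106−55/212·1410/547=-6904/547
back: M2=224/55−8/55·-6904/547=3232/547
back: M1=-2−3/8·3232/547=-2306/547
M: M0=0, M1=-2306/547, M2=3232/547, M3=-6904/547, M4=1410/547, M5=0
seg 0: a=-5, c=M0/2=0, d=(M1−M0)/(6·1)=-1153/1641, b=Δ0−h0·(2M0+M1)/6=6076/1641
seg 1: a=-2, c=M1/2=-1153/547, d=(M2−M1)/(6·3)=923/1641, b=Δ1−h1·(2M1+M2)/6=2617/1641
seg 2: a=-1, c=M2/2=1616/547, d=(M3−M2)/(6·1)=-5068/1641, b=Δ2−h2·(2M2+M3)/6=6784/1641
seg 3: a=3, c=M3/2=-3452/547, d=(M4−M3)/(6·1)=4157/1641, b=Δ3−h3·(2M3+M4)/6=1276/1641
seg 4: a=0, c=M4/2=705/547, d=(M5−M4)/(6·3)=-235/1641, b=Δ4−h4·(2M4+M5)/6=-6965/1641
t_q=21/4 → seg 3, τ=1/4; S=3+1276/1641·τ+-3452/547·τ²+4157/1641·τ³=99407/35008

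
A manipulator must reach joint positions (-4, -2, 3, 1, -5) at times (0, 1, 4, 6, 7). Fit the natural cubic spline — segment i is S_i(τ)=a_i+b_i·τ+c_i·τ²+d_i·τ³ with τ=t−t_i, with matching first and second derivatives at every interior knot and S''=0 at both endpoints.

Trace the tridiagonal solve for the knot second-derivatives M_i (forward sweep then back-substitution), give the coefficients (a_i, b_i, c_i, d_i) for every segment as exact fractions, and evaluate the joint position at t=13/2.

  seg 0: a=-4 b=1183/591 c=0 d=-1/591
  seg 1: a=-2 b=1180/591 c=-1/197 d=-62/1773
  seg 2: a=3 b=604/591 c=-63/197 d=-817/2364
  seg 3: a=1 b=-2603/591 c=-943/394 d=943/1182
S(13/2) = -5361/3152

Δ: Δ0=2, Δ1=5/3, Δ2=-1, Δ3=-6
row 1: diag=8, rhs=-2; c'=3/8, d'=-1/4
row 2: denom=10−3·3/8=71/8; d'=(-16−3·-1/4)/(71/8)=-122/71
row 3: denom=6−2·16/71=394/71; d'=(-30−2·-122/71)/(394/71)=-943/197
back: M3=-943/197
back: M2=-122/71−16/71·-943/197=-126/197
back: M1=-1/4−3/8·-126/197=-2/197
M: M0=0, M1=-2/197, M2=-126/197, M3=-943/197, M4=0
seg 0: a=-4, c=M0/2=0, d=(M1−M0)/(6·1)=-1/591, b=Δ0−h0·(2M0+M1)/6=1183/591
seg 1: a=-2, c=M1/2=-1/197, d=(M2−M1)/(6·3)=-62/1773, b=Δ1−h1·(2M1+M2)/6=1180/591
seg 2: a=3, c=M2/2=-63/197, d=(M3−M2)/(6·2)=-817/2364, b=Δ2−h2·(2M2+M3)/6=604/591
seg 3: a=1, c=M3/2=-943/394, d=(M4−M3)/(6·1)=943/1182, b=Δ3−h3·(2M3+M4)/6=-2603/591
t_q=13/2 → seg 3, τ=1/2; S=1+-2603/591·τ+-943/394·τ²+943/1182·τ³=-5361/3152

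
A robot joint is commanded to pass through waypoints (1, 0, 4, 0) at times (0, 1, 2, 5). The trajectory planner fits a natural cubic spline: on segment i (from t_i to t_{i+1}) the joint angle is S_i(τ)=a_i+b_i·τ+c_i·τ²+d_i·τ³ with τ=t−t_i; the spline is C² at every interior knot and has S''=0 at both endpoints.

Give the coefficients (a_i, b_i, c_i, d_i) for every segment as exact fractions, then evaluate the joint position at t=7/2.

Δ: Δ0=-1, Δ1=4, Δ2=-4/3
row 1: diag=4, rhs=30; c'=1/4, d'=15/2
row 2: denom=8−1·1/4=31/4; d'=(-32−1·15/2)/(31/4)=-158/31
back: M2=-158/31
back: M1=15/2−1/4·-158/31=272/31
M: M0=0, M1=272/31, M2=-158/31, M3=0
seg 0: a=1, c=M0/2=0, d=(M1−M0)/(6·1)=136/93, b=Δ0−h0·(2M0+M1)/6=-229/93
seg 1: a=0, c=M1/2=136/31, d=(M2−M1)/(6·1)=-215/93, b=Δ1−h1·(2M1+M2)/6=179/93
seg 2: a=4, c=M2/2=-79/31, d=(M3−M2)/(6·3)=79/279, b=Δ2−h2·(2M2+M3)/6=350/93
t_q=7/2 → seg 2, τ=3/2; S=4+350/93·τ+-79/31·τ²+79/279·τ³=1207/248

  seg 0: a=1 b=-229/93 c=0 d=136/93
  seg 1: a=0 b=179/93 c=136/31 d=-215/93
  seg 2: a=4 b=350/93 c=-79/31 d=79/279
S(7/2) = 1207/248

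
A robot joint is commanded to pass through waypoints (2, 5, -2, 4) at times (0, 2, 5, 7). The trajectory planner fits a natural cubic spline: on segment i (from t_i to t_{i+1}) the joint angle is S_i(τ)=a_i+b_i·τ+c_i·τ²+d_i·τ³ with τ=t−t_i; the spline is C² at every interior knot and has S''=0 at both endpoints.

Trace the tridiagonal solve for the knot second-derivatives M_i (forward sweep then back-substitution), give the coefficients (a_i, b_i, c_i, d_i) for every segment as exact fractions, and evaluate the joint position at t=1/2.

  seg 0: a=2 b=1471/546 c=0 d=-163/546
  seg 1: a=5 b=-485/546 c=-163/91 d=55/126
  seg 2: a=-2 b=41/273 c=389/182 d=-389/1092
S(1/2) = 4819/1456

Δ: Δ0=3/2, Δ1=-7/3, Δ2=3
row 1: diag=10, rhs=-23; c'=3/10, d'=-23/10
row 2: denom=10−3·3/10=91/10; d'=(32−3·-23/10)/(91/10)=389/91
back: M2=389/91
back: M1=-23/10−3/10·389/91=-326/91
M: M0=0, M1=-326/91, M2=389/91, M3=0
seg 0: a=2, c=M0/2=0, d=(M1−M0)/(6·2)=-163/546, b=Δ0−h0·(2M0+M1)/6=1471/546
seg 1: a=5, c=M1/2=-163/91, d=(M2−M1)/(6·3)=55/126, b=Δ1−h1·(2M1+M2)/6=-485/546
seg 2: a=-2, c=M2/2=389/182, d=(M3−M2)/(6·2)=-389/1092, b=Δ2−h2·(2M2+M3)/6=41/273
t_q=1/2 → seg 0, τ=1/2; S=2+1471/546·τ+0·τ²+-163/546·τ³=4819/1456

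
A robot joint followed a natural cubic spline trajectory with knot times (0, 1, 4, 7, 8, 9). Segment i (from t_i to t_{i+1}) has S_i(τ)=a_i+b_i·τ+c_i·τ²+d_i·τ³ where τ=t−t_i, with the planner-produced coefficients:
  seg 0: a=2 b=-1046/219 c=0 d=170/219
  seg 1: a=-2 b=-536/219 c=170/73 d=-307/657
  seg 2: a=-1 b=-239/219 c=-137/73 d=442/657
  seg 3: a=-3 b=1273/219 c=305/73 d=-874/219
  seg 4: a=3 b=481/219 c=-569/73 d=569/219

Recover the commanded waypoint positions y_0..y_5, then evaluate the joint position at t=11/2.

y_0=2 y_1=-2 y_2=-1 y_3=-3 y_4=3 y_5=0
S(11/2) = -335/73

y_0 = S_0(0) = a_0 = 2
y_1 = S_1(0) = a_1 = -2
y_2 = S_2(0) = a_2 = -1
y_3 = S_3(0) = a_3 = -3
y_4 = S_4(0) = a_4 = 3
y_5 = S_4(1) = 0
t_q=11/2 is in segment 2 (τ=3/2); S_2(τ)=-335/73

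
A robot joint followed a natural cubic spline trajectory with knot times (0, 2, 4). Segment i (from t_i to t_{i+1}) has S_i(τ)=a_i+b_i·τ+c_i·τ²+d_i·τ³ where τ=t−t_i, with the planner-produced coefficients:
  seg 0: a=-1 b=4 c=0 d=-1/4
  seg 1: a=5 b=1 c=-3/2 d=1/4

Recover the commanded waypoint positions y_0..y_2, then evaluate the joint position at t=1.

y_0=-1 y_1=5 y_2=3
S(1) = 11/4

y_0 = S_0(0) = a_0 = -1
y_1 = S_1(0) = a_1 = 5
y_2 = S_1(2) = 3
t_q=1 is in segment 0 (τ=1); S_0(τ)=11/4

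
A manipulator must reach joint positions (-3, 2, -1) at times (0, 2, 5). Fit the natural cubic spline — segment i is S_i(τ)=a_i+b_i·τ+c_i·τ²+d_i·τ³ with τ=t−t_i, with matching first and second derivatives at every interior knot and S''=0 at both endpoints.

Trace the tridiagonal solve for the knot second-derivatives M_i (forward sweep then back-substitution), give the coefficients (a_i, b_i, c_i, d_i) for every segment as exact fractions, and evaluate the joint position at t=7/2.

  seg 0: a=-3 b=16/5 c=0 d=-7/40
  seg 1: a=2 b=11/10 c=-21/20 d=7/60
S(7/2) = 269/160

Δ: Δ0=5/2, Δ1=-1
row 1: diag=10, rhs=-21; c'=3/10, d'=-21/10
back: M1=-21/10
M: M0=0, M1=-21/10, M2=0
seg 0: a=-3, c=M0/2=0, d=(M1−M0)/(6·2)=-7/40, b=Δ0−h0·(2M0+M1)/6=16/5
seg 1: a=2, c=M1/2=-21/20, d=(M2−M1)/(6·3)=7/60, b=Δ1−h1·(2M1+M2)/6=11/10
t_q=7/2 → seg 1, τ=3/2; S=2+11/10·τ+-21/20·τ²+7/60·τ³=269/160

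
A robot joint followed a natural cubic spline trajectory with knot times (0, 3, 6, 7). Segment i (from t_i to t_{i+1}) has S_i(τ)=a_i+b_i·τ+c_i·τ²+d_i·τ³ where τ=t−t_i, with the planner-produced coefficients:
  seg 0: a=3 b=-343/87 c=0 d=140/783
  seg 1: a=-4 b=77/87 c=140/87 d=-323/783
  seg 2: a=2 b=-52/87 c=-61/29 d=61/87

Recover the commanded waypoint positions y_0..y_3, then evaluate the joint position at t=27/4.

y_0 = S_0(0) = a_0 = 3
y_1 = S_1(0) = a_1 = -4
y_2 = S_2(0) = a_2 = 2
y_3 = S_2(1) = 0
t_q=27/4 is in segment 2 (τ=3/4); S_2(τ)=1233/1856

y_0=3 y_1=-4 y_2=2 y_3=0
S(27/4) = 1233/1856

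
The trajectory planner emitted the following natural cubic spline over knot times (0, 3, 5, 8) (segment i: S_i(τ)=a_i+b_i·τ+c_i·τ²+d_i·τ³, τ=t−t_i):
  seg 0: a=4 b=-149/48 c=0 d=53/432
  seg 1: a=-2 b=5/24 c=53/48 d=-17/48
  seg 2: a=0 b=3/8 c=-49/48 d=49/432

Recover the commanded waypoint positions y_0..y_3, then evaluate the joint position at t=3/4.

y_0=4 y_1=-2 y_2=0 y_3=-5
S(3/4) = 1765/1024

y_0 = S_0(0) = a_0 = 4
y_1 = S_1(0) = a_1 = -2
y_2 = S_2(0) = a_2 = 0
y_3 = S_2(3) = -5
t_q=3/4 is in segment 0 (τ=3/4); S_0(τ)=1765/1024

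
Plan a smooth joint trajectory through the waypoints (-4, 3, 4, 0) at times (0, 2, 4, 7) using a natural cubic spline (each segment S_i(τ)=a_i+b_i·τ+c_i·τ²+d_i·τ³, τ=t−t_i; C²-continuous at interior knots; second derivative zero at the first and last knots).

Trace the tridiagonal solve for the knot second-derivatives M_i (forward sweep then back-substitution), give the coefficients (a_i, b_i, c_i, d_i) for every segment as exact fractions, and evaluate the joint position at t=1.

  seg 0: a=-4 b=239/57 c=0 d=-79/456
  seg 1: a=3 b=241/114 c=-79/76 d=53/456
  seg 2: a=4 b=-37/57 c=-13/38 d=13/342
S(1) = 3/152

Δ: Δ0=7/2, Δ1=1/2, Δ2=-4/3
row 1: diag=8, rhs=-18; c'=1/4, d'=-9/4
row 2: denom=10−2·1/4=19/2; d'=(-11−2·-9/4)/(19/2)=-13/19
back: M2=-13/19
back: M1=-9/4−1/4·-13/19=-79/38
M: M0=0, M1=-79/38, M2=-13/19, M3=0
seg 0: a=-4, c=M0/2=0, d=(M1−M0)/(6·2)=-79/456, b=Δ0−h0·(2M0+M1)/6=239/57
seg 1: a=3, c=M1/2=-79/76, d=(M2−M1)/(6·2)=53/456, b=Δ1−h1·(2M1+M2)/6=241/114
seg 2: a=4, c=M2/2=-13/38, d=(M3−M2)/(6·3)=13/342, b=Δ2−h2·(2M2+M3)/6=-37/57
t_q=1 → seg 0, τ=1; S=-4+239/57·τ+0·τ²+-79/456·τ³=3/152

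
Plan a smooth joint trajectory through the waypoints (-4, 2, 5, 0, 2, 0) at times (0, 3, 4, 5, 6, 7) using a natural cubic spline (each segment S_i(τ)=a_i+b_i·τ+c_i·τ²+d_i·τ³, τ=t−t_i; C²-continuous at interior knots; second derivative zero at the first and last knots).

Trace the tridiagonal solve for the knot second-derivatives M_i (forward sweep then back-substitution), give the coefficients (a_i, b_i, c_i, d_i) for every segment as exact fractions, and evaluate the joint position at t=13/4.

  seg 0: a=-4 b=242/433 c=0 d=208/1299
  seg 1: a=2 b=2114/433 c=624/433 d=-1439/433
  seg 2: a=5 b=-955/433 c=-3693/433 d=2483/433
  seg 3: a=0 b=-892/433 c=3756/433 d=-1998/433
  seg 4: a=2 b=626/433 c=-2238/433 d=746/433
S(13/4) = 90305/27712

Δ: Δ0=2, Δ1=3, Δ2=-5, Δ3=2, Δ4=-2
row 1: diag=8, rhs=6; c'=1/8, d'=3/4
row 2: denom=4−1·1/8=31/8; d'=(-48−1·3/4)/(31/8)=-390/31
row 3: denom=4−1·8/31=116/31; d'=(42−1·-390/31)/(116/31)=423/29
row 4: denom=4−1·31/116=433/116; d'=(-24−1·423/29)/(433/116)=-4476/433
back: M4=-4476/433
back: M3=423/29−31/116·-4476/433=7512/433
back: M2=-390/31−8/31·7512/433=-7386/433
back: M1=3/4−1/8·-7386/433=1248/433
M: M0=0, M1=1248/433, M2=-7386/433, M3=7512/433, M4=-4476/433, M5=0
seg 0: a=-4, c=M0/2=0, d=(M1−M0)/(6·3)=208/1299, b=Δ0−h0·(2M0+M1)/6=242/433
seg 1: a=2, c=M1/2=624/433, d=(M2−M1)/(6·1)=-1439/433, b=Δ1−h1·(2M1+M2)/6=2114/433
seg 2: a=5, c=M2/2=-3693/433, d=(M3−M2)/(6·1)=2483/433, b=Δ2−h2·(2M2+M3)/6=-955/433
seg 3: a=0, c=M3/2=3756/433, d=(M4−M3)/(6·1)=-1998/433, b=Δ3−h3·(2M3+M4)/6=-892/433
seg 4: a=2, c=M4/2=-2238/433, d=(M5−M4)/(6·1)=746/433, b=Δ4−h4·(2M4+M5)/6=626/433
t_q=13/4 → seg 1, τ=1/4; S=2+2114/433·τ+624/433·τ²+-1439/433·τ³=90305/27712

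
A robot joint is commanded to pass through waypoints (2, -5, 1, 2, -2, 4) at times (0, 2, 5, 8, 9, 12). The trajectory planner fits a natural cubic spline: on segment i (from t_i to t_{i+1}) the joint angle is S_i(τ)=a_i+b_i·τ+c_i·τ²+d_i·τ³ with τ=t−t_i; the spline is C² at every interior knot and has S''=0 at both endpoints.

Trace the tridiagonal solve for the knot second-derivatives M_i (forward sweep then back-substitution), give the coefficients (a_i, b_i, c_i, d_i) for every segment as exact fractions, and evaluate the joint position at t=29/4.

  seg 0: a=2 b=-19585/4182 c=0 d=1237/4182
  seg 1: a=-5 b=-4741/4182 c=1237/697 d=-9161/37638
  seg 2: a=1 b=362/123 c=-1739/4182 d=-211/1394
  seg 3: a=2 b=-15217/4182 c=-3718/2091 d=1975/1394
  seg 4: a=-2 b=-6157/2091 c=10339/4182 d=-10339/37638
S(29/4) = 338369/89216

Δ: Δ0=-7/2, Δ1=2, Δ2=1/3, Δ3=-4, Δ4=2
row 1: diag=10, rhs=33; c'=3/10, d'=33/10
row 2: denom=12−3·3/10=111/10; d'=(-10−3·33/10)/(111/10)=-199/111
row 3: denom=8−3·10/37=266/37; d'=(-26−3·-199/111)/(266/37)=-109/38
row 4: denom=8−1·37/266=2091/266; d'=(36−1·-109/38)/(2091/266)=10339/2091
back: M4=10339/2091
back: M3=-109/38−37/266·10339/2091=-7436/2091
back: M2=-199/111−10/37·-7436/2091=-1739/2091
back: M1=33/10−3/10·-1739/2091=2474/697
M: M0=0, M1=2474/697, M2=-1739/2091, M3=-7436/2091, M4=10339/2091, M5=0
seg 0: a=2, c=M0/2=0, d=(M1−M0)/(6·2)=1237/4182, b=Δ0−h0·(2M0+M1)/6=-19585/4182
seg 1: a=-5, c=M1/2=1237/697, d=(M2−M1)/(6·3)=-9161/37638, b=Δ1−h1·(2M1+M2)/6=-4741/4182
seg 2: a=1, c=M2/2=-1739/4182, d=(M3−M2)/(6·3)=-211/1394, b=Δ2−h2·(2M2+M3)/6=362/123
seg 3: a=2, c=M3/2=-3718/2091, d=(M4−M3)/(6·1)=1975/1394, b=Δ3−h3·(2M3+M4)/6=-15217/4182
seg 4: a=-2, c=M4/2=10339/4182, d=(M5−M4)/(6·3)=-10339/37638, b=Δ4−h4·(2M4+M5)/6=-6157/2091
t_q=29/4 → seg 2, τ=9/4; S=1+362/123·τ+-1739/4182·τ²+-211/1394·τ³=338369/89216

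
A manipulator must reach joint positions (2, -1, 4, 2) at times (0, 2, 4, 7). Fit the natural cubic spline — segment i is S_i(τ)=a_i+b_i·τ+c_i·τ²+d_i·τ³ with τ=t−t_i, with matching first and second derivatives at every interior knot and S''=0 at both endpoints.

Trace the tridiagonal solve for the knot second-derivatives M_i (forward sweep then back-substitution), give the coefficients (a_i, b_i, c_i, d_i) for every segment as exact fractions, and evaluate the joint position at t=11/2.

Δ: Δ0=-3/2, Δ1=5/2, Δ2=-2/3
row 1: diag=8, rhs=24; c'=1/4, d'=3
row 2: denom=10−2·1/4=19/2; d'=(-19−2·3)/(19/2)=-50/19
back: M2=-50/19
back: M1=3−1/4·-50/19=139/38
M: M0=0, M1=139/38, M2=-50/19, M3=0
seg 0: a=2, c=M0/2=0, d=(M1−M0)/(6·2)=139/456, b=Δ0−h0·(2M0+M1)/6=-155/57
seg 1: a=-1, c=M1/2=139/76, d=(M2−M1)/(6·2)=-239/456, b=Δ1−h1·(2M1+M2)/6=107/114
seg 2: a=4, c=M2/2=-25/19, d=(M3−M2)/(6·3)=25/171, b=Δ2−h2·(2M2+M3)/6=112/57
t_q=11/2 → seg 2, τ=3/2; S=4+112/57·τ+-25/19·τ²+25/171·τ³=681/152

  seg 0: a=2 b=-155/57 c=0 d=139/456
  seg 1: a=-1 b=107/114 c=139/76 d=-239/456
  seg 2: a=4 b=112/57 c=-25/19 d=25/171
S(11/2) = 681/152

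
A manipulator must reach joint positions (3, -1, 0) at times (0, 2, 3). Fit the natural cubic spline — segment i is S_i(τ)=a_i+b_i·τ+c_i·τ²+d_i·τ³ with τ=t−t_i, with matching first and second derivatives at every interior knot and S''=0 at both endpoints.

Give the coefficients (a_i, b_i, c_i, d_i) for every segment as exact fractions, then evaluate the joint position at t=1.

Δ: Δ0=-2, Δ1=1
row 1: diag=6, rhs=18; c'=1/6, d'=3
back: M1=3
M: M0=0, M1=3, M2=0
seg 0: a=3, c=M0/2=0, d=(M1−M0)/(6·2)=1/4, b=Δ0−h0·(2M0+M1)/6=-3
seg 1: a=-1, c=M1/2=3/2, d=(M2−M1)/(6·1)=-1/2, b=Δ1−h1·(2M1+M2)/6=0
t_q=1 → seg 0, τ=1; S=3+-3·τ+0·τ²+1/4·τ³=1/4

  seg 0: a=3 b=-3 c=0 d=1/4
  seg 1: a=-1 b=0 c=3/2 d=-1/2
S(1) = 1/4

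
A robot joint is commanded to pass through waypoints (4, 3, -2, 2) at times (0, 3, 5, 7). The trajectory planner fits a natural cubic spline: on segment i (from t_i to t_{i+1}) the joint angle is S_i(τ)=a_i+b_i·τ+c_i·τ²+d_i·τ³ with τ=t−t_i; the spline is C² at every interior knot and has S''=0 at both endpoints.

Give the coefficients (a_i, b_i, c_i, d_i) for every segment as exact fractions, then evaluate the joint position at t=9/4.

Δ: Δ0=-1/3, Δ1=-5/2, Δ2=2
row 1: diag=10, rhs=-13; c'=1/5, d'=-13/10
row 2: denom=8−2·1/5=38/5; d'=(27−2·-13/10)/(38/5)=74/19
back: M2=74/19
back: M1=-13/10−1/5·74/19=-79/38
M: M0=0, M1=-79/38, M2=74/19, M3=0
seg 0: a=4, c=M0/2=0, d=(M1−M0)/(6·3)=-79/684, b=Δ0−h0·(2M0+M1)/6=161/228
seg 1: a=3, c=M1/2=-79/76, d=(M2−M1)/(6·2)=227/456, b=Δ1−h1·(2M1+M2)/6=-275/114
seg 2: a=-2, c=M2/2=37/19, d=(M3−M2)/(6·2)=-37/114, b=Δ2−h2·(2M2+M3)/6=-34/57
t_q=9/4 → seg 0, τ=9/4; S=4+161/228·τ+0·τ²+-79/684·τ³=20785/4864

  seg 0: a=4 b=161/228 c=0 d=-79/684
  seg 1: a=3 b=-275/114 c=-79/76 d=227/456
  seg 2: a=-2 b=-34/57 c=37/19 d=-37/114
S(9/4) = 20785/4864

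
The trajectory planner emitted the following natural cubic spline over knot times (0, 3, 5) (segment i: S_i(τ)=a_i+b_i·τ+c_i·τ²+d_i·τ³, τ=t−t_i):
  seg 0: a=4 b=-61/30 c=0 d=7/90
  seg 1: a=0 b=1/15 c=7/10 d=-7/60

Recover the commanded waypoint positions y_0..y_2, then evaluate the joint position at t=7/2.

y_0 = S_0(0) = a_0 = 4
y_1 = S_1(0) = a_1 = 0
y_2 = S_1(2) = 2
t_q=7/2 is in segment 1 (τ=1/2); S_1(τ)=31/160

y_0=4 y_1=0 y_2=2
S(7/2) = 31/160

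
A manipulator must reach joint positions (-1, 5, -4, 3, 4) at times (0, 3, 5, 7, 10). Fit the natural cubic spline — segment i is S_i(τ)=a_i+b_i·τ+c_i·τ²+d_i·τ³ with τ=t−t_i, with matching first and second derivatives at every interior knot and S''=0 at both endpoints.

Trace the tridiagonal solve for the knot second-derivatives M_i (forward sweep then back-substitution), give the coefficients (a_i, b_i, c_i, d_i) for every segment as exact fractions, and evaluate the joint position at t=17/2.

  seg 0: a=-1 b=43/9 c=0 d=-25/81
  seg 1: a=5 b=-32/9 c=-25/9 d=83/72
  seg 2: a=-4 b=-5/6 c=149/36 d=-71/72
  seg 3: a=3 b=35/9 c=-16/9 d=16/81
S(17/2) = 11/2

Δ: Δ0=2, Δ1=-9/2, Δ2=7/2, Δ3=1/3
row 1: diag=10, rhs=-39; c'=1/5, d'=-39/10
row 2: denom=8−2·1/5=38/5; d'=(48−2·-39/10)/(38/5)=279/38
row 3: denom=10−2·5/19=180/19; d'=(-19−2·279/38)/(180/19)=-32/9
back: M3=-32/9
back: M2=279/38−5/19·-32/9=149/18
back: M1=-39/10−1/5·149/18=-50/9
M: M0=0, M1=-50/9, M2=149/18, M3=-32/9, M4=0
seg 0: a=-1, c=M0/2=0, d=(M1−M0)/(6·3)=-25/81, b=Δ0−h0·(2M0+M1)/6=43/9
seg 1: a=5, c=M1/2=-25/9, d=(M2−M1)/(6·2)=83/72, b=Δ1−h1·(2M1+M2)/6=-32/9
seg 2: a=-4, c=M2/2=149/36, d=(M3−M2)/(6·2)=-71/72, b=Δ2−h2·(2M2+M3)/6=-5/6
seg 3: a=3, c=M3/2=-16/9, d=(M4−M3)/(6·3)=16/81, b=Δ3−h3·(2M3+M4)/6=35/9
t_q=17/2 → seg 3, τ=3/2; S=3+35/9·τ+-16/9·τ²+16/81·τ³=11/2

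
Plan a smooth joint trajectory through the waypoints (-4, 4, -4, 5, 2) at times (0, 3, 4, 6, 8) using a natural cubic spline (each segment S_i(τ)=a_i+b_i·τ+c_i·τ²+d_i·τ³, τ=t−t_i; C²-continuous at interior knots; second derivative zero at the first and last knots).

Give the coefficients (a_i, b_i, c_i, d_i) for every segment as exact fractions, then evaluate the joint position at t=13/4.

  seg 0: a=-4 b=998/129 c=0 d=-218/387
  seg 1: a=4 b=-964/129 c=-218/43 d=586/129
  seg 2: a=-4 b=-514/129 c=368/43 d=-2227/1032
  seg 3: a=5 b=1123/258 c=-755/172 d=755/1032
S(13/4) = 2595/1376

Δ: Δ0=8/3, Δ1=-8, Δ2=9/2, Δ3=-3/2
row 1: diag=8, rhs=-64; c'=1/8, d'=-8
row 2: denom=6−1·1/8=47/8; d'=(75−1·-8)/(47/8)=664/47
row 3: denom=8−2·16/47=344/47; d'=(-36−2·664/47)/(344/47)=-755/86
back: M3=-755/86
back: M2=664/47−16/47·-755/86=736/43
back: M1=-8−1/8·736/43=-436/43
M: M0=0, M1=-436/43, M2=736/43, M3=-755/86, M4=0
seg 0: a=-4, c=M0/2=0, d=(M1−M0)/(6·3)=-218/387, b=Δ0−h0·(2M0+M1)/6=998/129
seg 1: a=4, c=M1/2=-218/43, d=(M2−M1)/(6·1)=586/129, b=Δ1−h1·(2M1+M2)/6=-964/129
seg 2: a=-4, c=M2/2=368/43, d=(M3−M2)/(6·2)=-2227/1032, b=Δ2−h2·(2M2+M3)/6=-514/129
seg 3: a=5, c=M3/2=-755/172, d=(M4−M3)/(6·2)=755/1032, b=Δ3−h3·(2M3+M4)/6=1123/258
t_q=13/4 → seg 1, τ=1/4; S=4+-964/129·τ+-218/43·τ²+586/129·τ³=2595/1376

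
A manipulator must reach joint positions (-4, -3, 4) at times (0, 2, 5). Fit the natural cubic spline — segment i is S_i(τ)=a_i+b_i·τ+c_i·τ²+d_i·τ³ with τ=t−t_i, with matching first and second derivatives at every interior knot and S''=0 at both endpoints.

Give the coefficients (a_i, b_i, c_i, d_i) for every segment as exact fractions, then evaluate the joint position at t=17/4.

  seg 0: a=-4 b=2/15 c=0 d=11/120
  seg 1: a=-3 b=37/30 c=11/20 d=-11/180
S(17/4) = 477/256

Δ: Δ0=1/2, Δ1=7/3
row 1: diag=10, rhs=11; c'=3/10, d'=11/10
back: M1=11/10
M: M0=0, M1=11/10, M2=0
seg 0: a=-4, c=M0/2=0, d=(M1−M0)/(6·2)=11/120, b=Δ0−h0·(2M0+M1)/6=2/15
seg 1: a=-3, c=M1/2=11/20, d=(M2−M1)/(6·3)=-11/180, b=Δ1−h1·(2M1+M2)/6=37/30
t_q=17/4 → seg 1, τ=9/4; S=-3+37/30·τ+11/20·τ²+-11/180·τ³=477/256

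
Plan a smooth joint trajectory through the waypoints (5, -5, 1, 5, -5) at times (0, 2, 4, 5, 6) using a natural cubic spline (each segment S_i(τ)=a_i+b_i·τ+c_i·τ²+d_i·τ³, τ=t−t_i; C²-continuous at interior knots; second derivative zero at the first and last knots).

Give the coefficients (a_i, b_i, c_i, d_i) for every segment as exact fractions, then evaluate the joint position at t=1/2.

  seg 0: a=5 b=-142/21 c=0 d=37/84
  seg 1: a=-5 b=-31/21 c=37/14 d=-17/84
  seg 2: a=1 b=20/3 c=10/7 d=-86/21
  seg 3: a=5 b=-58/21 c=-76/7 d=76/21
S(1/2) = 375/224

Δ: Δ0=-5, Δ1=3, Δ2=4, Δ3=-10
row 1: diag=8, rhs=48; c'=1/4, d'=6
row 2: denom=6−2·1/4=11/2; d'=(6−2·6)/(11/2)=-12/11
row 3: denom=4−1·2/11=42/11; d'=(-84−1·-12/11)/(42/11)=-152/7
back: M3=-152/7
back: M2=-12/11−2/11·-152/7=20/7
back: M1=6−1/4·20/7=37/7
M: M0=0, M1=37/7, M2=20/7, M3=-152/7, M4=0
seg 0: a=5, c=M0/2=0, d=(M1−M0)/(6·2)=37/84, b=Δ0−h0·(2M0+M1)/6=-142/21
seg 1: a=-5, c=M1/2=37/14, d=(M2−M1)/(6·2)=-17/84, b=Δ1−h1·(2M1+M2)/6=-31/21
seg 2: a=1, c=M2/2=10/7, d=(M3−M2)/(6·1)=-86/21, b=Δ2−h2·(2M2+M3)/6=20/3
seg 3: a=5, c=M3/2=-76/7, d=(M4−M3)/(6·1)=76/21, b=Δ3−h3·(2M3+M4)/6=-58/21
t_q=1/2 → seg 0, τ=1/2; S=5+-142/21·τ+0·τ²+37/84·τ³=375/224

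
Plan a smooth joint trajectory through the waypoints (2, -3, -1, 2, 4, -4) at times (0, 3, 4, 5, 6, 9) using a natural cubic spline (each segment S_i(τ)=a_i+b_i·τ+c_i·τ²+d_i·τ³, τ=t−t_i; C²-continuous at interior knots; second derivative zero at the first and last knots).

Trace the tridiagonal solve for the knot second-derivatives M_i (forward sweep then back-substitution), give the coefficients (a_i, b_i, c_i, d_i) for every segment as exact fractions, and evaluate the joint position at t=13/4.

Δ: Δ0=-5/3, Δ1=2, Δ2=3, Δ3=2, Δ4=-8/3
row 1: diag=8, rhs=22; c'=1/8, d'=11/4
row 2: denom=4−1·1/8=31/8; d'=(6−1·11/4)/(31/8)=26/31
row 3: denom=4−1·8/31=116/31; d'=(-6−1·26/31)/(116/31)=-53/29
row 4: denom=8−1·31/116=897/116; d'=(-28−1·-53/29)/(897/116)=-44/13
back: M4=-44/13
back: M3=-53/29−31/116·-44/13=-12/13
back: M2=26/31−8/31·-12/13=14/13
back: M1=11/4−1/8·14/13=34/13
M: M0=0, M1=34/13, M2=14/13, M3=-12/13, M4=-44/13, M5=0
seg 0: a=2, c=M0/2=0, d=(M1−M0)/(6·3)=17/117, b=Δ0−h0·(2M0+M1)/6=-116/39
seg 1: a=-3, c=M1/2=17/13, d=(M2−M1)/(6·1)=-10/39, b=Δ1−h1·(2M1+M2)/6=37/39
seg 2: a=-1, c=M2/2=7/13, d=(M3−M2)/(6·1)=-1/3, b=Δ2−h2·(2M2+M3)/6=109/39
seg 3: a=2, c=M3/2=-6/13, d=(M4−M3)/(6·1)=-16/39, b=Δ3−h3·(2M3+M4)/6=112/39
seg 4: a=4, c=M4/2=-22/13, d=(M5−M4)/(6·3)=22/117, b=Δ4−h4·(2M4+M5)/6=28/39
t_q=13/4 → seg 1, τ=1/4; S=-3+37/39·τ+17/13·τ²+-10/39·τ³=-1117/416

  seg 0: a=2 b=-116/39 c=0 d=17/117
  seg 1: a=-3 b=37/39 c=17/13 d=-10/39
  seg 2: a=-1 b=109/39 c=7/13 d=-1/3
  seg 3: a=2 b=112/39 c=-6/13 d=-16/39
  seg 4: a=4 b=28/39 c=-22/13 d=22/117
S(13/4) = -1117/416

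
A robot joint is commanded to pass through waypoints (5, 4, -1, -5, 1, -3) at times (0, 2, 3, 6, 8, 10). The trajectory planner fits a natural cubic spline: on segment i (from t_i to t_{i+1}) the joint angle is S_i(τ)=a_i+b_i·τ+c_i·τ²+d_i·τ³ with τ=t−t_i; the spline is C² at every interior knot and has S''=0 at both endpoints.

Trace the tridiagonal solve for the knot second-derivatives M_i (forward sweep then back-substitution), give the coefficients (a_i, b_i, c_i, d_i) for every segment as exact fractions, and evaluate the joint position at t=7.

  seg 0: a=5 b=1063/942 c=0 d=-767/1884
  seg 1: a=4 b=-3539/942 c=-767/314 d=565/471
  seg 2: a=-1 b=-4751/942 c=363/314 d=38/1413
  seg 3: a=-5 b=2467/942 c=439/314 d=-2275/3768
  seg 4: a=1 b=455/471 c=-1397/628 d=1397/3768
S(7) = -1993/1256

Δ: Δ0=-1/2, Δ1=-5, Δ2=-4/3, Δ3=3, Δ4=-2
row 1: diag=6, rhs=-27; c'=1/6, d'=-9/2
row 2: denom=8−1·1/6=47/6; d'=(22−1·-9/2)/(47/6)=159/47
row 3: denom=10−3·18/47=416/47; d'=(26−3·159/47)/(416/47)=745/416
row 4: denom=8−2·47/208=785/104; d'=(-30−2·745/416)/(785/104)=-1397/314
back: M4=-1397/314
back: M3=745/416−47/208·-1397/314=439/157
back: M2=159/47−18/47·439/157=363/157
back: M1=-9/2−1/6·363/157=-767/157
M: M0=0, M1=-767/157, M2=363/157, M3=439/157, M4=-1397/314, M5=0
seg 0: a=5, c=M0/2=0, d=(M1−M0)/(6·2)=-767/1884, b=Δ0−h0·(2M0+M1)/6=1063/942
seg 1: a=4, c=M1/2=-767/314, d=(M2−M1)/(6·1)=565/471, b=Δ1−h1·(2M1+M2)/6=-3539/942
seg 2: a=-1, c=M2/2=363/314, d=(M3−M2)/(6·3)=38/1413, b=Δ2−h2·(2M2+M3)/6=-4751/942
seg 3: a=-5, c=M3/2=439/314, d=(M4−M3)/(6·2)=-2275/3768, b=Δ3−h3·(2M3+M4)/6=2467/942
seg 4: a=1, c=M4/2=-1397/628, d=(M5−M4)/(6·2)=1397/3768, b=Δ4−h4·(2M4+M5)/6=455/471
t_q=7 → seg 3, τ=1; S=-5+2467/942·τ+439/314·τ²+-2275/3768·τ³=-1993/1256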